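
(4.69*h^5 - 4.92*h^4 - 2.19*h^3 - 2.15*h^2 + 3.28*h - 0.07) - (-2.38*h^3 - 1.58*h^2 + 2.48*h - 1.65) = 4.69*h^5 - 4.92*h^4 + 0.19*h^3 - 0.57*h^2 + 0.8*h + 1.58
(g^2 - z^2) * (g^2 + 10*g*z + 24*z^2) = g^4 + 10*g^3*z + 23*g^2*z^2 - 10*g*z^3 - 24*z^4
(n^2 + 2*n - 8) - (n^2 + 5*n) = -3*n - 8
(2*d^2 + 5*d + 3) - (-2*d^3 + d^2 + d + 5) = 2*d^3 + d^2 + 4*d - 2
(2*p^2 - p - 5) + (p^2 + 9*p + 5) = 3*p^2 + 8*p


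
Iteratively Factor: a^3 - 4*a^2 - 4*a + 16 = (a + 2)*(a^2 - 6*a + 8) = (a - 4)*(a + 2)*(a - 2)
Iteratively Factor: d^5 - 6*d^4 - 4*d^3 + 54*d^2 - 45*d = (d - 1)*(d^4 - 5*d^3 - 9*d^2 + 45*d) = d*(d - 1)*(d^3 - 5*d^2 - 9*d + 45) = d*(d - 3)*(d - 1)*(d^2 - 2*d - 15) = d*(d - 5)*(d - 3)*(d - 1)*(d + 3)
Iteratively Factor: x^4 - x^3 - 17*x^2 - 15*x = (x + 3)*(x^3 - 4*x^2 - 5*x) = (x + 1)*(x + 3)*(x^2 - 5*x) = (x - 5)*(x + 1)*(x + 3)*(x)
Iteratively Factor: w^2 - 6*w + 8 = (w - 4)*(w - 2)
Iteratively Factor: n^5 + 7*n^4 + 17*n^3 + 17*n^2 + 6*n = (n + 1)*(n^4 + 6*n^3 + 11*n^2 + 6*n) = (n + 1)*(n + 3)*(n^3 + 3*n^2 + 2*n) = n*(n + 1)*(n + 3)*(n^2 + 3*n + 2) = n*(n + 1)*(n + 2)*(n + 3)*(n + 1)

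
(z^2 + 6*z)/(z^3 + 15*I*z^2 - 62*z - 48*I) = z*(z + 6)/(z^3 + 15*I*z^2 - 62*z - 48*I)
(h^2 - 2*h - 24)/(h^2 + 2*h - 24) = (h^2 - 2*h - 24)/(h^2 + 2*h - 24)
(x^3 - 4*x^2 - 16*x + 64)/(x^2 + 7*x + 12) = (x^2 - 8*x + 16)/(x + 3)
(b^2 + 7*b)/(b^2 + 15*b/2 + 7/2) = 2*b/(2*b + 1)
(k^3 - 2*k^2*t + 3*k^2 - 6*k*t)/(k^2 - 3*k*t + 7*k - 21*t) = k*(k^2 - 2*k*t + 3*k - 6*t)/(k^2 - 3*k*t + 7*k - 21*t)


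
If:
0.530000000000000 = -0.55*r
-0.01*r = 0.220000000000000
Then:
No Solution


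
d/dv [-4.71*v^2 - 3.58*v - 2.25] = -9.42*v - 3.58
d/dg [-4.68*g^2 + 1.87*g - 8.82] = 1.87 - 9.36*g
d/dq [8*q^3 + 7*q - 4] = 24*q^2 + 7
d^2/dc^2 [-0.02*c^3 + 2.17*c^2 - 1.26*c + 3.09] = 4.34 - 0.12*c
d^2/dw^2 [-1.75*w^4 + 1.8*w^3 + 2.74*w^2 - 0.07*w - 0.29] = -21.0*w^2 + 10.8*w + 5.48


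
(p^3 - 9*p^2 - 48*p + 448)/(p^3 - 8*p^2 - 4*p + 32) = (p^2 - p - 56)/(p^2 - 4)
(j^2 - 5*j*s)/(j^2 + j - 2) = j*(j - 5*s)/(j^2 + j - 2)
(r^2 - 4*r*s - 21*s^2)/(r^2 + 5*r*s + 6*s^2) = (r - 7*s)/(r + 2*s)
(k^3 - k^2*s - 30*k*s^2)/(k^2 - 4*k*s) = (k^2 - k*s - 30*s^2)/(k - 4*s)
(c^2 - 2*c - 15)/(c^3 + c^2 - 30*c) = (c + 3)/(c*(c + 6))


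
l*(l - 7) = l^2 - 7*l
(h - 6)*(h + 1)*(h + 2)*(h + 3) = h^4 - 25*h^2 - 60*h - 36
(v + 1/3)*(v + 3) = v^2 + 10*v/3 + 1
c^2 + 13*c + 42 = (c + 6)*(c + 7)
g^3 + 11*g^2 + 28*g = g*(g + 4)*(g + 7)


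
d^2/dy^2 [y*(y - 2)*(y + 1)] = 6*y - 2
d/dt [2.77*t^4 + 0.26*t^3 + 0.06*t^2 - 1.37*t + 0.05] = 11.08*t^3 + 0.78*t^2 + 0.12*t - 1.37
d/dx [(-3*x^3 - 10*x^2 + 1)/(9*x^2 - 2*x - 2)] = (-27*x^4 + 12*x^3 + 38*x^2 + 22*x + 2)/(81*x^4 - 36*x^3 - 32*x^2 + 8*x + 4)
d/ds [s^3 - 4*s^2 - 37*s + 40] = 3*s^2 - 8*s - 37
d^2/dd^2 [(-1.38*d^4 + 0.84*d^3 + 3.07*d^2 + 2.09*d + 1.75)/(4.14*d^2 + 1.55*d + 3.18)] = (-47.305296*d^6 - 53.13276*d^5 - 128.900556*d^4 - 94.670508*d^3 - 205.156368*d^2 - 46.746612*d + 3.817466)/(70.957944*d^6 + 79.69914*d^5 + 193.350834*d^4 + 126.160235*d^3 + 148.515858*d^2 + 47.02266*d + 32.157432)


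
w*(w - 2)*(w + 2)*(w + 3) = w^4 + 3*w^3 - 4*w^2 - 12*w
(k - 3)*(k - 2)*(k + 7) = k^3 + 2*k^2 - 29*k + 42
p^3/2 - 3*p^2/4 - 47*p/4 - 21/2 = (p/2 + 1/2)*(p - 6)*(p + 7/2)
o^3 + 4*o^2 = o^2*(o + 4)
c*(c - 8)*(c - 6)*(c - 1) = c^4 - 15*c^3 + 62*c^2 - 48*c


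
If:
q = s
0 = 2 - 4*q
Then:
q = 1/2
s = 1/2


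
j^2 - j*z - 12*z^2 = (j - 4*z)*(j + 3*z)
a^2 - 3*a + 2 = (a - 2)*(a - 1)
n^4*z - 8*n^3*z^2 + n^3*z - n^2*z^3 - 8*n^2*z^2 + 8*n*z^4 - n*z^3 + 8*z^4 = (n - 8*z)*(n - z)*(n + z)*(n*z + z)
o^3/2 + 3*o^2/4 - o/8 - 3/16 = (o/2 + 1/4)*(o - 1/2)*(o + 3/2)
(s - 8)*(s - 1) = s^2 - 9*s + 8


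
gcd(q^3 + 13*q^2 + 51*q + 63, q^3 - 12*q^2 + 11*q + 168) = q + 3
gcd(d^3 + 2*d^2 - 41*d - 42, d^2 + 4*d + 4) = 1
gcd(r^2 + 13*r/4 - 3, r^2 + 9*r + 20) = r + 4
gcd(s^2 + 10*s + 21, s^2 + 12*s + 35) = s + 7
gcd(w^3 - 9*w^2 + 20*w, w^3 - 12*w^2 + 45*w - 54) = 1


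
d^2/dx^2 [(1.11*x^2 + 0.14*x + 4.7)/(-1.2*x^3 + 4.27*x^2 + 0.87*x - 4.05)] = (-3.1968*x^6 - 1.20960000000002*x^5 - 83.86488*x^4 + 463.698746*x^3 - 591.73689*x^2 + 17.76528*x - 207.07389)/(1.728*x^9 - 18.4464*x^8 + 61.88004*x^7 - 33.611203*x^6 - 169.376229*x^5 + 186.464646*x^4 + 148.662567*x^3 - 200.91969*x^2 - 42.810525*x + 66.430125)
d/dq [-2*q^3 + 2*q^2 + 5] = 2*q*(2 - 3*q)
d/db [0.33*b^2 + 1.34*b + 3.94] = 0.66*b + 1.34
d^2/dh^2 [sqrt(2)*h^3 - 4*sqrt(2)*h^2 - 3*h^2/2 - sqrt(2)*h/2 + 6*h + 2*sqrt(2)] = 6*sqrt(2)*h - 8*sqrt(2) - 3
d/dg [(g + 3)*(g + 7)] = 2*g + 10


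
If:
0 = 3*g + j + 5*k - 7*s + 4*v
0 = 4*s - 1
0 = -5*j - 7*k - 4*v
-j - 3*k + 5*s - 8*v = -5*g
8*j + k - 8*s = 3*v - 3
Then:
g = 829/1692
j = 281/1692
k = -17/36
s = 1/4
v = 349/564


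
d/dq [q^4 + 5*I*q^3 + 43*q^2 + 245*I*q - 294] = 4*q^3 + 15*I*q^2 + 86*q + 245*I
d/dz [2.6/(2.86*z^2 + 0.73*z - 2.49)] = (-14.872*z - 1.898)/(2.86*z^2 + 0.73*z - 2.49)^2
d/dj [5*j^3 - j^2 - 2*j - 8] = 15*j^2 - 2*j - 2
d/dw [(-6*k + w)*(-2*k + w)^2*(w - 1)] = (2*k - w)*((-6*k + w)*(2*k - w) + (2*k - w)*(w - 1) + 2*(6*k - w)*(w - 1))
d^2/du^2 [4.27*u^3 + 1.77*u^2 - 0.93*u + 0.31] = 25.62*u + 3.54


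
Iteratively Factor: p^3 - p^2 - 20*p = (p - 5)*(p^2 + 4*p) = (p - 5)*(p + 4)*(p)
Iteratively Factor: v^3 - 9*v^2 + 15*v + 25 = (v - 5)*(v^2 - 4*v - 5) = (v - 5)^2*(v + 1)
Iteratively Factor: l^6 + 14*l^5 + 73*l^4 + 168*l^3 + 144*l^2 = (l + 3)*(l^5 + 11*l^4 + 40*l^3 + 48*l^2) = l*(l + 3)*(l^4 + 11*l^3 + 40*l^2 + 48*l) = l^2*(l + 3)*(l^3 + 11*l^2 + 40*l + 48) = l^2*(l + 3)*(l + 4)*(l^2 + 7*l + 12) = l^2*(l + 3)*(l + 4)^2*(l + 3)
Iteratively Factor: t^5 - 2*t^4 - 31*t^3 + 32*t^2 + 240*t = (t - 5)*(t^4 + 3*t^3 - 16*t^2 - 48*t) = (t - 5)*(t + 3)*(t^3 - 16*t) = (t - 5)*(t + 3)*(t + 4)*(t^2 - 4*t) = t*(t - 5)*(t + 3)*(t + 4)*(t - 4)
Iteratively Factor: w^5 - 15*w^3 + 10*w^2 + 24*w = (w + 4)*(w^4 - 4*w^3 + w^2 + 6*w) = (w - 3)*(w + 4)*(w^3 - w^2 - 2*w) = (w - 3)*(w + 1)*(w + 4)*(w^2 - 2*w) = (w - 3)*(w - 2)*(w + 1)*(w + 4)*(w)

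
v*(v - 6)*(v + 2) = v^3 - 4*v^2 - 12*v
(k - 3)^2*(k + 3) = k^3 - 3*k^2 - 9*k + 27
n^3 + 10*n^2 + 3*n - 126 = (n - 3)*(n + 6)*(n + 7)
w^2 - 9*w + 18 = (w - 6)*(w - 3)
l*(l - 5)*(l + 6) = l^3 + l^2 - 30*l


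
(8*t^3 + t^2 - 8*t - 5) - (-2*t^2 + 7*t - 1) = 8*t^3 + 3*t^2 - 15*t - 4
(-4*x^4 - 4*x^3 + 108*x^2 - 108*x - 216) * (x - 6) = -4*x^5 + 20*x^4 + 132*x^3 - 756*x^2 + 432*x + 1296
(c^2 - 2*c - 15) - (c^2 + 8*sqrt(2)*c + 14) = -8*sqrt(2)*c - 2*c - 29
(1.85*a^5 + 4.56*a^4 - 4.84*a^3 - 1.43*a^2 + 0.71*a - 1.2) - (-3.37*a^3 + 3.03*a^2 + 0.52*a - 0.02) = 1.85*a^5 + 4.56*a^4 - 1.47*a^3 - 4.46*a^2 + 0.19*a - 1.18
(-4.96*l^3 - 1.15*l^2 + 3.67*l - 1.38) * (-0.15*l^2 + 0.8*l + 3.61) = 0.744*l^5 - 3.7955*l^4 - 19.3761*l^3 - 1.0085*l^2 + 12.1447*l - 4.9818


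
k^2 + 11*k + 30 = (k + 5)*(k + 6)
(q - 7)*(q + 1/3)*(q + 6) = q^3 - 2*q^2/3 - 127*q/3 - 14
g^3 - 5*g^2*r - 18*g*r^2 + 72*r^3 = (g - 6*r)*(g - 3*r)*(g + 4*r)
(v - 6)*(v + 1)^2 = v^3 - 4*v^2 - 11*v - 6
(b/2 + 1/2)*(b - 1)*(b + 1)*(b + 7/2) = b^4/2 + 9*b^3/4 + 5*b^2/4 - 9*b/4 - 7/4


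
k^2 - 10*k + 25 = (k - 5)^2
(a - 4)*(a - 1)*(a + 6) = a^3 + a^2 - 26*a + 24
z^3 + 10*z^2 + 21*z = z*(z + 3)*(z + 7)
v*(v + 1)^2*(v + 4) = v^4 + 6*v^3 + 9*v^2 + 4*v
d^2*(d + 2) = d^3 + 2*d^2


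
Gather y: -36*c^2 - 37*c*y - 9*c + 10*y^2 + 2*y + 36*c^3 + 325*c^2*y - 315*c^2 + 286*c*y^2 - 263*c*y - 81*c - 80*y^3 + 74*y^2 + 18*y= 36*c^3 - 351*c^2 - 90*c - 80*y^3 + y^2*(286*c + 84) + y*(325*c^2 - 300*c + 20)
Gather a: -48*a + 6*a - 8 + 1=-42*a - 7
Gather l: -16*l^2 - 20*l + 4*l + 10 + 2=-16*l^2 - 16*l + 12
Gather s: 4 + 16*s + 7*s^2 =7*s^2 + 16*s + 4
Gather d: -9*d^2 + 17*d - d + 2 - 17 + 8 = -9*d^2 + 16*d - 7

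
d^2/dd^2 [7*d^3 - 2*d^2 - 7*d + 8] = 42*d - 4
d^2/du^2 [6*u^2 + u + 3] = 12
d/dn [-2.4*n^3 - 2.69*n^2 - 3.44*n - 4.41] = -7.2*n^2 - 5.38*n - 3.44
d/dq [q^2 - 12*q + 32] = 2*q - 12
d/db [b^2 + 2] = 2*b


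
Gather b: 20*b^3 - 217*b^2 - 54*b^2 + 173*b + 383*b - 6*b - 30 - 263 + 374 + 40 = 20*b^3 - 271*b^2 + 550*b + 121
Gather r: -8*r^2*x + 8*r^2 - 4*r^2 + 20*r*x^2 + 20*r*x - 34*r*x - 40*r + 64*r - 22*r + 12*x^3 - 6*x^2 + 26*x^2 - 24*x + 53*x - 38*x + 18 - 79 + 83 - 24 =r^2*(4 - 8*x) + r*(20*x^2 - 14*x + 2) + 12*x^3 + 20*x^2 - 9*x - 2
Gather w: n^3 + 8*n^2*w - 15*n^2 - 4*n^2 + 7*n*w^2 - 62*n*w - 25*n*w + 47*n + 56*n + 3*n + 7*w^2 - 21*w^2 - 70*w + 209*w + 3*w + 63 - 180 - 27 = n^3 - 19*n^2 + 106*n + w^2*(7*n - 14) + w*(8*n^2 - 87*n + 142) - 144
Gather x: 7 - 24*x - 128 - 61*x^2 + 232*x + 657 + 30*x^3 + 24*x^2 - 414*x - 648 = 30*x^3 - 37*x^2 - 206*x - 112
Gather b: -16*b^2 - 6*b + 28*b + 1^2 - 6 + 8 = -16*b^2 + 22*b + 3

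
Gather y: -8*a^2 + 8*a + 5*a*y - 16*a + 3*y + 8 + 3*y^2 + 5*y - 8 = -8*a^2 - 8*a + 3*y^2 + y*(5*a + 8)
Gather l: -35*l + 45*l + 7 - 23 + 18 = 10*l + 2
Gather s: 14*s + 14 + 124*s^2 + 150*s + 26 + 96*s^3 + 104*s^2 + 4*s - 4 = 96*s^3 + 228*s^2 + 168*s + 36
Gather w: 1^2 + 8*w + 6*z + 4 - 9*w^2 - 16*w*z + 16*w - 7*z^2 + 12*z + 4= -9*w^2 + w*(24 - 16*z) - 7*z^2 + 18*z + 9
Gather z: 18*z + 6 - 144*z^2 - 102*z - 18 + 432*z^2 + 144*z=288*z^2 + 60*z - 12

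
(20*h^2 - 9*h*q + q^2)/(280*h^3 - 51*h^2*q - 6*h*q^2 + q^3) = (-4*h + q)/(-56*h^2 - h*q + q^2)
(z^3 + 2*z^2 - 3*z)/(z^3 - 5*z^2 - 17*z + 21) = z/(z - 7)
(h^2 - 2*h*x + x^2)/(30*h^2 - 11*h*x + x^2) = (h^2 - 2*h*x + x^2)/(30*h^2 - 11*h*x + x^2)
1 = 1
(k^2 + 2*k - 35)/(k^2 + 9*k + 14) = (k - 5)/(k + 2)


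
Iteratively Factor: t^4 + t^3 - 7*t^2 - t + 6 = (t - 2)*(t^3 + 3*t^2 - t - 3) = (t - 2)*(t + 3)*(t^2 - 1) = (t - 2)*(t - 1)*(t + 3)*(t + 1)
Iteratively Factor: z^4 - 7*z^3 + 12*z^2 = (z - 3)*(z^3 - 4*z^2) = z*(z - 3)*(z^2 - 4*z) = z^2*(z - 3)*(z - 4)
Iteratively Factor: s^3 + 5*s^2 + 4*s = (s + 4)*(s^2 + s) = s*(s + 4)*(s + 1)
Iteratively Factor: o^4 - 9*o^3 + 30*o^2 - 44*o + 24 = (o - 2)*(o^3 - 7*o^2 + 16*o - 12) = (o - 3)*(o - 2)*(o^2 - 4*o + 4) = (o - 3)*(o - 2)^2*(o - 2)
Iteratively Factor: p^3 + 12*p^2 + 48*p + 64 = (p + 4)*(p^2 + 8*p + 16) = (p + 4)^2*(p + 4)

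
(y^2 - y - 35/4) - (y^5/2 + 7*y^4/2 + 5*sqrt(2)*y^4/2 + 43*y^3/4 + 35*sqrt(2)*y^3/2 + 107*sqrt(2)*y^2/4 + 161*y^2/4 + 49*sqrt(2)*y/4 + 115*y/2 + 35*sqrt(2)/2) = -y^5/2 - 5*sqrt(2)*y^4/2 - 7*y^4/2 - 35*sqrt(2)*y^3/2 - 43*y^3/4 - 157*y^2/4 - 107*sqrt(2)*y^2/4 - 117*y/2 - 49*sqrt(2)*y/4 - 35*sqrt(2)/2 - 35/4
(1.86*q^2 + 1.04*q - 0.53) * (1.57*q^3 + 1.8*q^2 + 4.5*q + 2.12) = 2.9202*q^5 + 4.9808*q^4 + 9.4099*q^3 + 7.6692*q^2 - 0.1802*q - 1.1236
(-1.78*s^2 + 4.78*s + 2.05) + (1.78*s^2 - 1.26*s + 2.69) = 3.52*s + 4.74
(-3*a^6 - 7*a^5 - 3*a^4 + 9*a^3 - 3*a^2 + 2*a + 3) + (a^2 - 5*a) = -3*a^6 - 7*a^5 - 3*a^4 + 9*a^3 - 2*a^2 - 3*a + 3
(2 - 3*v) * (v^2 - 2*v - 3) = -3*v^3 + 8*v^2 + 5*v - 6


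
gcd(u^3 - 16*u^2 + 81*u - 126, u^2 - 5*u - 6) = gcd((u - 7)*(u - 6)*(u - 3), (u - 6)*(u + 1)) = u - 6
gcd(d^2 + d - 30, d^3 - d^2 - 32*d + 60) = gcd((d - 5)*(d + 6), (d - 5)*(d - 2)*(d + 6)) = d^2 + d - 30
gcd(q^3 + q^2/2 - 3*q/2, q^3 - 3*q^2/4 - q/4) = q^2 - q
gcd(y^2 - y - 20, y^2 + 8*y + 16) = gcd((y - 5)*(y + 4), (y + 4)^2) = y + 4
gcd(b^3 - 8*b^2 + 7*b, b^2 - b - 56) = 1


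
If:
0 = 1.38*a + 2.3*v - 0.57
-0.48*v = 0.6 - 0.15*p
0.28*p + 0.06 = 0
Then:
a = 2.61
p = -0.21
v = -1.32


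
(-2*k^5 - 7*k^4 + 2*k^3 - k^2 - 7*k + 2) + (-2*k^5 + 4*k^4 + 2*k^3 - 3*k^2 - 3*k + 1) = -4*k^5 - 3*k^4 + 4*k^3 - 4*k^2 - 10*k + 3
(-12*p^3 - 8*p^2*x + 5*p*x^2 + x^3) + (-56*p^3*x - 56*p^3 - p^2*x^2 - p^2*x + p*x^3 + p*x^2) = -56*p^3*x - 68*p^3 - p^2*x^2 - 9*p^2*x + p*x^3 + 6*p*x^2 + x^3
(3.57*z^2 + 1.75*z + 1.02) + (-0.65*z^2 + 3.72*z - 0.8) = 2.92*z^2 + 5.47*z + 0.22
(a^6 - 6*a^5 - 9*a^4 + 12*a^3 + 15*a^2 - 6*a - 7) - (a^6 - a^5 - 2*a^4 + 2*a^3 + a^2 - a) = -5*a^5 - 7*a^4 + 10*a^3 + 14*a^2 - 5*a - 7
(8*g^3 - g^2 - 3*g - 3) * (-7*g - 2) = -56*g^4 - 9*g^3 + 23*g^2 + 27*g + 6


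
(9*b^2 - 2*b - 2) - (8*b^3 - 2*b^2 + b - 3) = -8*b^3 + 11*b^2 - 3*b + 1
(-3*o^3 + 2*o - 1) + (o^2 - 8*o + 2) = -3*o^3 + o^2 - 6*o + 1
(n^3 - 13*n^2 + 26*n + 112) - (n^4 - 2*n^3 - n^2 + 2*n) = -n^4 + 3*n^3 - 12*n^2 + 24*n + 112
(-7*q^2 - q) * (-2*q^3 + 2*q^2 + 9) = 14*q^5 - 12*q^4 - 2*q^3 - 63*q^2 - 9*q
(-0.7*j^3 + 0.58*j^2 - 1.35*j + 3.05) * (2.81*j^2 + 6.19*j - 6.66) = -1.967*j^5 - 2.7032*j^4 + 4.4587*j^3 - 3.6488*j^2 + 27.8705*j - 20.313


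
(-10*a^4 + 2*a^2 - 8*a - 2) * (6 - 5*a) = 50*a^5 - 60*a^4 - 10*a^3 + 52*a^2 - 38*a - 12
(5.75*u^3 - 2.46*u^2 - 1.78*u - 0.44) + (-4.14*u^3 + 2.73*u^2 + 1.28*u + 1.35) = 1.61*u^3 + 0.27*u^2 - 0.5*u + 0.91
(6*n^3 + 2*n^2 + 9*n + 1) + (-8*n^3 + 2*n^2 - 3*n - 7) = -2*n^3 + 4*n^2 + 6*n - 6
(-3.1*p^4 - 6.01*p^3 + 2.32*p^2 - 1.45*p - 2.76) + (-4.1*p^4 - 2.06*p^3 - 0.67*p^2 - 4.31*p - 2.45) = -7.2*p^4 - 8.07*p^3 + 1.65*p^2 - 5.76*p - 5.21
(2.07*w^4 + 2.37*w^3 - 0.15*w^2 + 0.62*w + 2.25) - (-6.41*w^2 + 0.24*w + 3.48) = 2.07*w^4 + 2.37*w^3 + 6.26*w^2 + 0.38*w - 1.23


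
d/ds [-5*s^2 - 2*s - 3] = -10*s - 2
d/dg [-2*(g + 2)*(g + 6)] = -4*g - 16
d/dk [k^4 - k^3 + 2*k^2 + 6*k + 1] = 4*k^3 - 3*k^2 + 4*k + 6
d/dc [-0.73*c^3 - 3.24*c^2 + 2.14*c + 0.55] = -2.19*c^2 - 6.48*c + 2.14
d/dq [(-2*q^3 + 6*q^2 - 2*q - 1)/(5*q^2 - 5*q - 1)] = (-10*q^4 + 20*q^3 - 14*q^2 - 2*q - 3)/(25*q^4 - 50*q^3 + 15*q^2 + 10*q + 1)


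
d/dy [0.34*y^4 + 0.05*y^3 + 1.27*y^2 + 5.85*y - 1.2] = 1.36*y^3 + 0.15*y^2 + 2.54*y + 5.85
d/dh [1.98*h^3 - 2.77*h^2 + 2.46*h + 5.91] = 5.94*h^2 - 5.54*h + 2.46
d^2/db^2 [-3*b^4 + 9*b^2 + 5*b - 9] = 18 - 36*b^2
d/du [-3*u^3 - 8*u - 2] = -9*u^2 - 8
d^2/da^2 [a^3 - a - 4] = 6*a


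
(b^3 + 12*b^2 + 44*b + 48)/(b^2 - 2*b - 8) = (b^2 + 10*b + 24)/(b - 4)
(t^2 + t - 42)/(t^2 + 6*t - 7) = (t - 6)/(t - 1)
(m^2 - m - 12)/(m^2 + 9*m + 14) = (m^2 - m - 12)/(m^2 + 9*m + 14)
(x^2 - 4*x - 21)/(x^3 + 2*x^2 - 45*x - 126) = 1/(x + 6)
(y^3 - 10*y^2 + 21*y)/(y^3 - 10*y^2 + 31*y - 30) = y*(y - 7)/(y^2 - 7*y + 10)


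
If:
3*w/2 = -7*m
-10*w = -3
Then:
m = -9/140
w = 3/10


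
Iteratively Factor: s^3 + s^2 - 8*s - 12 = (s + 2)*(s^2 - s - 6) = (s - 3)*(s + 2)*(s + 2)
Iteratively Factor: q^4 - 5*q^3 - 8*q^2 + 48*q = (q - 4)*(q^3 - q^2 - 12*q) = q*(q - 4)*(q^2 - q - 12) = q*(q - 4)^2*(q + 3)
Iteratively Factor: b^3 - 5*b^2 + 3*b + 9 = (b + 1)*(b^2 - 6*b + 9) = (b - 3)*(b + 1)*(b - 3)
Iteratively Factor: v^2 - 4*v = (v - 4)*(v)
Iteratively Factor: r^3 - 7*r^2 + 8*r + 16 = (r - 4)*(r^2 - 3*r - 4) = (r - 4)^2*(r + 1)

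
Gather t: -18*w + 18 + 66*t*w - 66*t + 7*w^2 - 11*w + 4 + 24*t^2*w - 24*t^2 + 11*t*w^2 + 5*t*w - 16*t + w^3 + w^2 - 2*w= t^2*(24*w - 24) + t*(11*w^2 + 71*w - 82) + w^3 + 8*w^2 - 31*w + 22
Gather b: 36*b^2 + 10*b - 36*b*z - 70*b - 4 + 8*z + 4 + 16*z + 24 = 36*b^2 + b*(-36*z - 60) + 24*z + 24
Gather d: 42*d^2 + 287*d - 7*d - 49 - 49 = 42*d^2 + 280*d - 98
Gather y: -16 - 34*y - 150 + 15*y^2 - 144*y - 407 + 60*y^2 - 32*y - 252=75*y^2 - 210*y - 825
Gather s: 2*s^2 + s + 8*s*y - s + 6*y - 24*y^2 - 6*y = 2*s^2 + 8*s*y - 24*y^2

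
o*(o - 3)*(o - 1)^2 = o^4 - 5*o^3 + 7*o^2 - 3*o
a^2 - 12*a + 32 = (a - 8)*(a - 4)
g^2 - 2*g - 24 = (g - 6)*(g + 4)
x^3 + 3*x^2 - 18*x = x*(x - 3)*(x + 6)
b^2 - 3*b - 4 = (b - 4)*(b + 1)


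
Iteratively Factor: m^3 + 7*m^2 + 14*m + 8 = (m + 4)*(m^2 + 3*m + 2) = (m + 1)*(m + 4)*(m + 2)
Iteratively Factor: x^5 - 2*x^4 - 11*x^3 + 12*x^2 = (x + 3)*(x^4 - 5*x^3 + 4*x^2) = (x - 1)*(x + 3)*(x^3 - 4*x^2) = (x - 4)*(x - 1)*(x + 3)*(x^2) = x*(x - 4)*(x - 1)*(x + 3)*(x)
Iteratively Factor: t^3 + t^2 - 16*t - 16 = (t + 1)*(t^2 - 16) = (t - 4)*(t + 1)*(t + 4)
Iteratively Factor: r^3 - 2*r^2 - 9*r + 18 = (r - 3)*(r^2 + r - 6) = (r - 3)*(r - 2)*(r + 3)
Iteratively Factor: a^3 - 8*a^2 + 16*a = (a - 4)*(a^2 - 4*a) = a*(a - 4)*(a - 4)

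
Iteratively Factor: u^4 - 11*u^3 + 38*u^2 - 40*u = (u)*(u^3 - 11*u^2 + 38*u - 40) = u*(u - 4)*(u^2 - 7*u + 10) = u*(u - 5)*(u - 4)*(u - 2)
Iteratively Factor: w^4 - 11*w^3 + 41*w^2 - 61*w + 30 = (w - 1)*(w^3 - 10*w^2 + 31*w - 30) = (w - 3)*(w - 1)*(w^2 - 7*w + 10) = (w - 5)*(w - 3)*(w - 1)*(w - 2)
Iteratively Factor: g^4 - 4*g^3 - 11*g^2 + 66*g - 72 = (g - 3)*(g^3 - g^2 - 14*g + 24) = (g - 3)*(g + 4)*(g^2 - 5*g + 6) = (g - 3)^2*(g + 4)*(g - 2)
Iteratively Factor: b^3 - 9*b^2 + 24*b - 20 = (b - 2)*(b^2 - 7*b + 10) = (b - 2)^2*(b - 5)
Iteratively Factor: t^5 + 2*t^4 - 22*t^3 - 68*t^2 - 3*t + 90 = (t - 5)*(t^4 + 7*t^3 + 13*t^2 - 3*t - 18) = (t - 5)*(t - 1)*(t^3 + 8*t^2 + 21*t + 18) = (t - 5)*(t - 1)*(t + 2)*(t^2 + 6*t + 9) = (t - 5)*(t - 1)*(t + 2)*(t + 3)*(t + 3)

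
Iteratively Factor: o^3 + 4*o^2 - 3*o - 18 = (o - 2)*(o^2 + 6*o + 9) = (o - 2)*(o + 3)*(o + 3)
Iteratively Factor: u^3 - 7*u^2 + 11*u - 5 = (u - 5)*(u^2 - 2*u + 1) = (u - 5)*(u - 1)*(u - 1)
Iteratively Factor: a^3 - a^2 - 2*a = (a + 1)*(a^2 - 2*a) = a*(a + 1)*(a - 2)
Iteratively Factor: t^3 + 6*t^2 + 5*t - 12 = (t + 3)*(t^2 + 3*t - 4) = (t - 1)*(t + 3)*(t + 4)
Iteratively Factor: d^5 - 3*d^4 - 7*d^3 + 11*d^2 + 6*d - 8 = (d - 4)*(d^4 + d^3 - 3*d^2 - d + 2) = (d - 4)*(d + 2)*(d^3 - d^2 - d + 1) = (d - 4)*(d + 1)*(d + 2)*(d^2 - 2*d + 1) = (d - 4)*(d - 1)*(d + 1)*(d + 2)*(d - 1)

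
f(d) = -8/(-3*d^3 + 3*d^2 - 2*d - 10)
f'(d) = -8*(9*d^2 - 6*d + 2)/(-3*d^3 + 3*d^2 - 2*d - 10)^2 = 8*(-9*d^2 + 6*d - 2)/(3*d^3 - 3*d^2 + 2*d + 10)^2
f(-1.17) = -6.39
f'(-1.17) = -108.99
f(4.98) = 0.03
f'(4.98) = -0.02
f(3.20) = 0.10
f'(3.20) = -0.09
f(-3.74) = -0.04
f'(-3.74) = -0.03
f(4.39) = 0.04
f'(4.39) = -0.03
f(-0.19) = 0.84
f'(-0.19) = -0.31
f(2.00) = 0.31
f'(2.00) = -0.31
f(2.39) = 0.21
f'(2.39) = -0.21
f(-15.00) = 0.00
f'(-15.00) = 0.00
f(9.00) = 0.00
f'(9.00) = 0.00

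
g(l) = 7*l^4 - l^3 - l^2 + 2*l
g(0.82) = 3.58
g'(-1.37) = -72.89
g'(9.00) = 20153.00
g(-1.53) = 36.54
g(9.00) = 45135.00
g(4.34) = 2391.56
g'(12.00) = 47930.00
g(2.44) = 232.52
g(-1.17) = 11.01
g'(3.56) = 1220.16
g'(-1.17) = -44.61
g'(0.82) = 13.78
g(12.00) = 143304.00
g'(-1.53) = -102.25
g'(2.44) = 386.01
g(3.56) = 1073.67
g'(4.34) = 2225.72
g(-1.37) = 22.61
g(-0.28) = -0.57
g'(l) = 28*l^3 - 3*l^2 - 2*l + 2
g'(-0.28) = 1.71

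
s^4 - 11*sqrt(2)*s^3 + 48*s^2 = s^2*(s - 8*sqrt(2))*(s - 3*sqrt(2))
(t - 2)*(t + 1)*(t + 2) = t^3 + t^2 - 4*t - 4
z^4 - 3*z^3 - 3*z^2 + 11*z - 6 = (z - 3)*(z - 1)^2*(z + 2)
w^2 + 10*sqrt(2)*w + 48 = (w + 4*sqrt(2))*(w + 6*sqrt(2))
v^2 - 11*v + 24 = (v - 8)*(v - 3)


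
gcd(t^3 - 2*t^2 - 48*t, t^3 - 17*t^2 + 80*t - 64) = t - 8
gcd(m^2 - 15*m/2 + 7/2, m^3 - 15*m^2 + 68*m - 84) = m - 7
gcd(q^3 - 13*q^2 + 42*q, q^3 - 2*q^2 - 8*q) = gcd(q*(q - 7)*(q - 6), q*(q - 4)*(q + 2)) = q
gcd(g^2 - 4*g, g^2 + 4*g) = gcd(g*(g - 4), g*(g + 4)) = g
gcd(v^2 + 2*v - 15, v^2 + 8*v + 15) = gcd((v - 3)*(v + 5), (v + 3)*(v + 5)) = v + 5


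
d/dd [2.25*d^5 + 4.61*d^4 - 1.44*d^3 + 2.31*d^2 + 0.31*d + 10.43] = 11.25*d^4 + 18.44*d^3 - 4.32*d^2 + 4.62*d + 0.31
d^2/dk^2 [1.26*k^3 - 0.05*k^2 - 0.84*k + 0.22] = 7.56*k - 0.1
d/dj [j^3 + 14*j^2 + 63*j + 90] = 3*j^2 + 28*j + 63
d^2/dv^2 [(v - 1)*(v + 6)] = 2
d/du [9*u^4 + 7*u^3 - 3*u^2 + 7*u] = 36*u^3 + 21*u^2 - 6*u + 7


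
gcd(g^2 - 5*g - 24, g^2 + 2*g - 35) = 1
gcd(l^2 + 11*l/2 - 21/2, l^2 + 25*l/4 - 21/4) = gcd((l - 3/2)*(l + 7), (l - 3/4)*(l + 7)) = l + 7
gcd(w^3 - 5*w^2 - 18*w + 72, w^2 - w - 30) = w - 6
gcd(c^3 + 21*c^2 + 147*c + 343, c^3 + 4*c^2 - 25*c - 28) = c + 7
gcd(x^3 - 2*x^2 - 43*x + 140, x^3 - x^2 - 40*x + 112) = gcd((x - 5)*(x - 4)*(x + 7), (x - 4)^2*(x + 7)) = x^2 + 3*x - 28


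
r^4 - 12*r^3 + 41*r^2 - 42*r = r*(r - 7)*(r - 3)*(r - 2)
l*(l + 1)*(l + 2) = l^3 + 3*l^2 + 2*l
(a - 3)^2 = a^2 - 6*a + 9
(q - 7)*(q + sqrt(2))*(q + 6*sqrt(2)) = q^3 - 7*q^2 + 7*sqrt(2)*q^2 - 49*sqrt(2)*q + 12*q - 84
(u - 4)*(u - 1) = u^2 - 5*u + 4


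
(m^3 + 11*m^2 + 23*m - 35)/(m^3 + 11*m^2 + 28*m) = (m^2 + 4*m - 5)/(m*(m + 4))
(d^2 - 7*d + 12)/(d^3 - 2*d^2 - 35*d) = (-d^2 + 7*d - 12)/(d*(-d^2 + 2*d + 35))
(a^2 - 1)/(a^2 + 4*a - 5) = (a + 1)/(a + 5)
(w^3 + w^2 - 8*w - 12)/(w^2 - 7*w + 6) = (w^3 + w^2 - 8*w - 12)/(w^2 - 7*w + 6)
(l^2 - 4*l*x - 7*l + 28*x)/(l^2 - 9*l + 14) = (l - 4*x)/(l - 2)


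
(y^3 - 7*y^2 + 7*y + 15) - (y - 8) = y^3 - 7*y^2 + 6*y + 23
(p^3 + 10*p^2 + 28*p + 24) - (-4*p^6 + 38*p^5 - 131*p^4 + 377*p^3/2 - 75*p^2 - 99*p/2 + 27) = 4*p^6 - 38*p^5 + 131*p^4 - 375*p^3/2 + 85*p^2 + 155*p/2 - 3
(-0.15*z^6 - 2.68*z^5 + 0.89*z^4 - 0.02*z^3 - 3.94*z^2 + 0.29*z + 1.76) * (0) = 0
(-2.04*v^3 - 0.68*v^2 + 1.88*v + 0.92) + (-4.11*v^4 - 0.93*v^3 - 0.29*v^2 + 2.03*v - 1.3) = -4.11*v^4 - 2.97*v^3 - 0.97*v^2 + 3.91*v - 0.38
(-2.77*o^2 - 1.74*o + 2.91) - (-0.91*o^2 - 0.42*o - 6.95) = -1.86*o^2 - 1.32*o + 9.86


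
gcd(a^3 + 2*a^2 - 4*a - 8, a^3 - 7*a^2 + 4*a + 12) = a - 2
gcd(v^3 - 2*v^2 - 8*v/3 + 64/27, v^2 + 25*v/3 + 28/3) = v + 4/3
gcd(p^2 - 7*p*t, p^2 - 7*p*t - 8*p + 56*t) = p - 7*t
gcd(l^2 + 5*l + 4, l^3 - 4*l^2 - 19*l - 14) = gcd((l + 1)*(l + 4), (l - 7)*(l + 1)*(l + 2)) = l + 1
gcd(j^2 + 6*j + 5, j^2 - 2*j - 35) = j + 5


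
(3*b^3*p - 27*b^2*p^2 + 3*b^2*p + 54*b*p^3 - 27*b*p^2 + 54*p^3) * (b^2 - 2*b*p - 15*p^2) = 3*b^5*p - 33*b^4*p^2 + 3*b^4*p + 63*b^3*p^3 - 33*b^3*p^2 + 297*b^2*p^4 + 63*b^2*p^3 - 810*b*p^5 + 297*b*p^4 - 810*p^5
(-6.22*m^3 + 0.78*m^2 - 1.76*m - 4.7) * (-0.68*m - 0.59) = 4.2296*m^4 + 3.1394*m^3 + 0.7366*m^2 + 4.2344*m + 2.773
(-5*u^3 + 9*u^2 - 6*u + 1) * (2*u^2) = -10*u^5 + 18*u^4 - 12*u^3 + 2*u^2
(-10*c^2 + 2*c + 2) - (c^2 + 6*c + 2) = -11*c^2 - 4*c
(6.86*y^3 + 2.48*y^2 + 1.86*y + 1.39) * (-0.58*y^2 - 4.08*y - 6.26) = -3.9788*y^5 - 29.4272*y^4 - 54.1408*y^3 - 23.9198*y^2 - 17.3148*y - 8.7014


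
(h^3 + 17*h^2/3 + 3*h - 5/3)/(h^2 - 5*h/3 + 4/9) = 3*(h^2 + 6*h + 5)/(3*h - 4)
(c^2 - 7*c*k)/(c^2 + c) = (c - 7*k)/(c + 1)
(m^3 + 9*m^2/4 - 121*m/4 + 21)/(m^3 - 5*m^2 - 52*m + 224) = (m - 3/4)/(m - 8)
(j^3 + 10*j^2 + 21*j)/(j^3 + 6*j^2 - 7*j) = (j + 3)/(j - 1)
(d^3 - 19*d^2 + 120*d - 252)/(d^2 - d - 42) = (d^2 - 12*d + 36)/(d + 6)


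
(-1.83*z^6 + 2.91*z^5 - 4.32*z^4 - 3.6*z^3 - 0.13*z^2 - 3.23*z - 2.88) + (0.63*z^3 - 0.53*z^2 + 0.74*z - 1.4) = -1.83*z^6 + 2.91*z^5 - 4.32*z^4 - 2.97*z^3 - 0.66*z^2 - 2.49*z - 4.28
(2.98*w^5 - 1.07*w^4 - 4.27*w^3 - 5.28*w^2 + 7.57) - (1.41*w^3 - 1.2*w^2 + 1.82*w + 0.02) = 2.98*w^5 - 1.07*w^4 - 5.68*w^3 - 4.08*w^2 - 1.82*w + 7.55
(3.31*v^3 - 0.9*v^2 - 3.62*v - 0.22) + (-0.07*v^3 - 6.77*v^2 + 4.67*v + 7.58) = 3.24*v^3 - 7.67*v^2 + 1.05*v + 7.36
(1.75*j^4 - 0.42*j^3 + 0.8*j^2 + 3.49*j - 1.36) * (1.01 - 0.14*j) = -0.245*j^5 + 1.8263*j^4 - 0.5362*j^3 + 0.3194*j^2 + 3.7153*j - 1.3736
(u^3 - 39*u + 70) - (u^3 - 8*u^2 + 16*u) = 8*u^2 - 55*u + 70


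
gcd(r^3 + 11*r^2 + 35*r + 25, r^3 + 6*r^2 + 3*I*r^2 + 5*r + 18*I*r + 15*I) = r^2 + 6*r + 5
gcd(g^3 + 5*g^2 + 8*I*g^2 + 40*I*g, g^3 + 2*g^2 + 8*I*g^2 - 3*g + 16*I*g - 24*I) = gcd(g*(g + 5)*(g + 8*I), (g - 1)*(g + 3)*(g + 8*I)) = g + 8*I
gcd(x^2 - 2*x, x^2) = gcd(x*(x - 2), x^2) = x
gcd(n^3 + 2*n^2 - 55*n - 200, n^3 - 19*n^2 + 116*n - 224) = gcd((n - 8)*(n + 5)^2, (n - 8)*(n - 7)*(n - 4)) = n - 8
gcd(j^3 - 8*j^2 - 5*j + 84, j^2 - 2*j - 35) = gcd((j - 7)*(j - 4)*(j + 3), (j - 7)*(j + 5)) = j - 7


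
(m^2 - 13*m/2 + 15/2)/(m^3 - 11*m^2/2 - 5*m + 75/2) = (2*m - 3)/(2*m^2 - m - 15)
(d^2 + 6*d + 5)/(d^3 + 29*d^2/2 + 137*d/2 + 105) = 2*(d + 1)/(2*d^2 + 19*d + 42)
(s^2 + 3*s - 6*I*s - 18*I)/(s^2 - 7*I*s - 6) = (s + 3)/(s - I)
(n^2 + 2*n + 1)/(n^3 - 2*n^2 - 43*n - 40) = (n + 1)/(n^2 - 3*n - 40)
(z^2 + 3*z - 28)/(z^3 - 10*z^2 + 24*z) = (z + 7)/(z*(z - 6))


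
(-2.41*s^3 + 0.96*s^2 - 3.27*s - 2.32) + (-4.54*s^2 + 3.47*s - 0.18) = -2.41*s^3 - 3.58*s^2 + 0.2*s - 2.5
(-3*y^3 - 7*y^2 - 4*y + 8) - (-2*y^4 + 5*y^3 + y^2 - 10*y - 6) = 2*y^4 - 8*y^3 - 8*y^2 + 6*y + 14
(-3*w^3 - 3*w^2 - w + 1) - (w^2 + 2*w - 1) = -3*w^3 - 4*w^2 - 3*w + 2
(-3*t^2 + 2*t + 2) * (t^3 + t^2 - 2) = -3*t^5 - t^4 + 4*t^3 + 8*t^2 - 4*t - 4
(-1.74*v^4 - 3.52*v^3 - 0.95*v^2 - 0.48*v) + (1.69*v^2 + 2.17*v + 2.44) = -1.74*v^4 - 3.52*v^3 + 0.74*v^2 + 1.69*v + 2.44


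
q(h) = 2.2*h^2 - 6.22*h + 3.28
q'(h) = 4.4*h - 6.22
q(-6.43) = 134.23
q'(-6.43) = -34.51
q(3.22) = 6.06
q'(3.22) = 7.95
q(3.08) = 4.99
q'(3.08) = 7.33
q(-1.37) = 15.93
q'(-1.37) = -12.25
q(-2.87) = 39.25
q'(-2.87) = -18.85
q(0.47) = 0.84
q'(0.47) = -4.15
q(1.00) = -0.74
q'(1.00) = -1.82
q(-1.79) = 21.46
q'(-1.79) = -14.10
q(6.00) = 45.16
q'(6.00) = 20.18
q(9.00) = 125.50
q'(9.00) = 33.38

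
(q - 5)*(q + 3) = q^2 - 2*q - 15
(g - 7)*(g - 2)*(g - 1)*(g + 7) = g^4 - 3*g^3 - 47*g^2 + 147*g - 98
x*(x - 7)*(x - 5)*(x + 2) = x^4 - 10*x^3 + 11*x^2 + 70*x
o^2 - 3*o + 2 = (o - 2)*(o - 1)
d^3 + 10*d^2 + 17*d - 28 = (d - 1)*(d + 4)*(d + 7)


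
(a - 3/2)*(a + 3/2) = a^2 - 9/4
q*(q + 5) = q^2 + 5*q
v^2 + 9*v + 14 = (v + 2)*(v + 7)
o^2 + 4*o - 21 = (o - 3)*(o + 7)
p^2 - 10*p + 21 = (p - 7)*(p - 3)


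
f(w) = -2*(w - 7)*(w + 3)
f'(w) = 8 - 4*w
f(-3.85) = -18.44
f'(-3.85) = 23.40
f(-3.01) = -0.20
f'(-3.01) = 20.04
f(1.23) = 48.81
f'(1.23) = 3.08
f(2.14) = 49.96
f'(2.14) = -0.56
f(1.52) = 49.54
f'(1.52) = 1.92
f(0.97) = 47.88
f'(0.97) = 4.12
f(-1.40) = 26.88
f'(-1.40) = 13.60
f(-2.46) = 10.22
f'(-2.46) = 17.84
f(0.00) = 42.00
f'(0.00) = 8.00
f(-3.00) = 0.00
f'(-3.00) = 20.00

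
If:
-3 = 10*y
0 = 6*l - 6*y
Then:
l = -3/10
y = -3/10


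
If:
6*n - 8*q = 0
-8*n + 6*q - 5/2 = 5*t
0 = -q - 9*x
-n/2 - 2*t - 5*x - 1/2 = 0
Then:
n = -30/79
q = -45/158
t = -37/158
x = 5/158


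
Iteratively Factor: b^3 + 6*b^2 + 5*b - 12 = (b + 3)*(b^2 + 3*b - 4) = (b + 3)*(b + 4)*(b - 1)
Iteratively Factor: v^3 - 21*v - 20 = (v + 1)*(v^2 - v - 20) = (v - 5)*(v + 1)*(v + 4)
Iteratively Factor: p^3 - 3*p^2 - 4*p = (p)*(p^2 - 3*p - 4) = p*(p - 4)*(p + 1)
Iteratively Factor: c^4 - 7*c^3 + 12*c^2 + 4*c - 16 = (c + 1)*(c^3 - 8*c^2 + 20*c - 16) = (c - 2)*(c + 1)*(c^2 - 6*c + 8) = (c - 4)*(c - 2)*(c + 1)*(c - 2)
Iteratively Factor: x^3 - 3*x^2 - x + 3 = (x - 3)*(x^2 - 1) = (x - 3)*(x - 1)*(x + 1)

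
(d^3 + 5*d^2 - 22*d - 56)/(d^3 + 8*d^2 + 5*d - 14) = (d - 4)/(d - 1)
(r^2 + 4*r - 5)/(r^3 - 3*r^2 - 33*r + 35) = 1/(r - 7)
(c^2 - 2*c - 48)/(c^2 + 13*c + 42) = (c - 8)/(c + 7)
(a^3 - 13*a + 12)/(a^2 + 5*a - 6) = (a^2 + a - 12)/(a + 6)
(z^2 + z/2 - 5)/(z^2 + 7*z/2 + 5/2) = (z - 2)/(z + 1)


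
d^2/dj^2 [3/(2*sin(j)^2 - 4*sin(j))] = 3*(-2*sin(j) + 3 + 1/sin(j) - 6/sin(j)^2 + 4/sin(j)^3)/(sin(j) - 2)^3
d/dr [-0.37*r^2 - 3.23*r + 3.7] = -0.74*r - 3.23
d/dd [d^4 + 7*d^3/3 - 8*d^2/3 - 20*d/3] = 4*d^3 + 7*d^2 - 16*d/3 - 20/3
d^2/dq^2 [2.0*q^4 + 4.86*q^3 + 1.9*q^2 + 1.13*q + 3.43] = 24.0*q^2 + 29.16*q + 3.8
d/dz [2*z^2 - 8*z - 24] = 4*z - 8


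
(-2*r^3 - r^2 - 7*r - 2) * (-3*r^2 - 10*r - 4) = 6*r^5 + 23*r^4 + 39*r^3 + 80*r^2 + 48*r + 8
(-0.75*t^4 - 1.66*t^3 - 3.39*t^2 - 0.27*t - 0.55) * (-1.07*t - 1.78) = 0.8025*t^5 + 3.1112*t^4 + 6.5821*t^3 + 6.3231*t^2 + 1.0691*t + 0.979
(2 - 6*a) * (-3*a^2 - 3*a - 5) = 18*a^3 + 12*a^2 + 24*a - 10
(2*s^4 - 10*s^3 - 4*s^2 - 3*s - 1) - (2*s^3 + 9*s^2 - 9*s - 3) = 2*s^4 - 12*s^3 - 13*s^2 + 6*s + 2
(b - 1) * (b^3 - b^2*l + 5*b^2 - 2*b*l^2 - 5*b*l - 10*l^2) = b^4 - b^3*l + 4*b^3 - 2*b^2*l^2 - 4*b^2*l - 5*b^2 - 8*b*l^2 + 5*b*l + 10*l^2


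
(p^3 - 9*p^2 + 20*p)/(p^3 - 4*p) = (p^2 - 9*p + 20)/(p^2 - 4)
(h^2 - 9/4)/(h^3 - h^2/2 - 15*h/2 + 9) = (h + 3/2)/(h^2 + h - 6)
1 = 1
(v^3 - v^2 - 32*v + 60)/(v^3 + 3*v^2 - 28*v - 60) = (v - 2)/(v + 2)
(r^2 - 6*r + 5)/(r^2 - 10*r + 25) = (r - 1)/(r - 5)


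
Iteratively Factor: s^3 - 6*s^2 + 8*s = (s - 2)*(s^2 - 4*s) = s*(s - 2)*(s - 4)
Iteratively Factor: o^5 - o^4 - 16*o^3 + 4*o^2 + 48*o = (o + 3)*(o^4 - 4*o^3 - 4*o^2 + 16*o) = (o - 2)*(o + 3)*(o^3 - 2*o^2 - 8*o) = (o - 2)*(o + 2)*(o + 3)*(o^2 - 4*o) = (o - 4)*(o - 2)*(o + 2)*(o + 3)*(o)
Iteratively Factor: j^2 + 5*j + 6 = (j + 2)*(j + 3)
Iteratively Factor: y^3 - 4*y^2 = (y)*(y^2 - 4*y) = y^2*(y - 4)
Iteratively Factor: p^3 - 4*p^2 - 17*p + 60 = (p + 4)*(p^2 - 8*p + 15) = (p - 5)*(p + 4)*(p - 3)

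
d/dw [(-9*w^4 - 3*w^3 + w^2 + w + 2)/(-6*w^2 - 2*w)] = (27*w^5 + 18*w^4 + 3*w^3 + w^2 + 6*w + 1)/(w^2*(9*w^2 + 6*w + 1))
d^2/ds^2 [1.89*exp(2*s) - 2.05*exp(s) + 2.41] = (7.56*exp(s) - 2.05)*exp(s)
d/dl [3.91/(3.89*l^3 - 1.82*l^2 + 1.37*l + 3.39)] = (-45.6297*l^2 + 14.2324*l - 5.3567)/(3.89*l^3 - 1.82*l^2 + 1.37*l + 3.39)^2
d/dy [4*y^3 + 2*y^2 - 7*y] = 12*y^2 + 4*y - 7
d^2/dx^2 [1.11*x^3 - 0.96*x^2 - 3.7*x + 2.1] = 6.66*x - 1.92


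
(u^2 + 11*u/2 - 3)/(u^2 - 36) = (u - 1/2)/(u - 6)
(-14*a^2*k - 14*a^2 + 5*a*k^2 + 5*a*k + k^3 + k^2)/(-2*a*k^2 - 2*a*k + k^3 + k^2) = (7*a + k)/k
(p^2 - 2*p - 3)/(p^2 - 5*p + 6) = (p + 1)/(p - 2)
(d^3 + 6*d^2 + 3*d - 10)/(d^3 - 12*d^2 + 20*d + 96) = (d^2 + 4*d - 5)/(d^2 - 14*d + 48)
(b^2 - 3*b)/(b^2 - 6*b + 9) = b/(b - 3)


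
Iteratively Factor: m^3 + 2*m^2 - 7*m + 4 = (m + 4)*(m^2 - 2*m + 1) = (m - 1)*(m + 4)*(m - 1)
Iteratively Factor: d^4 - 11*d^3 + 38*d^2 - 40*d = (d - 2)*(d^3 - 9*d^2 + 20*d) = (d - 5)*(d - 2)*(d^2 - 4*d) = (d - 5)*(d - 4)*(d - 2)*(d)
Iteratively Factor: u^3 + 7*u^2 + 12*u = (u + 3)*(u^2 + 4*u) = u*(u + 3)*(u + 4)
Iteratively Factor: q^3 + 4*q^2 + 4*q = (q + 2)*(q^2 + 2*q) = q*(q + 2)*(q + 2)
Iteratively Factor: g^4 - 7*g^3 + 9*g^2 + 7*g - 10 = (g - 1)*(g^3 - 6*g^2 + 3*g + 10) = (g - 5)*(g - 1)*(g^2 - g - 2) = (g - 5)*(g - 2)*(g - 1)*(g + 1)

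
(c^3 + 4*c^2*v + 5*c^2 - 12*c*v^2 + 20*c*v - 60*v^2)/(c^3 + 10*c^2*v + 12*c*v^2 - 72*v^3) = (c + 5)/(c + 6*v)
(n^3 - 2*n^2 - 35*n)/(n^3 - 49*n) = (n + 5)/(n + 7)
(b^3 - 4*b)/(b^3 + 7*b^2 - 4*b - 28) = b/(b + 7)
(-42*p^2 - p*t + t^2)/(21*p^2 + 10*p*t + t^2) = (-42*p^2 - p*t + t^2)/(21*p^2 + 10*p*t + t^2)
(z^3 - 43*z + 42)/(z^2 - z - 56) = (z^2 - 7*z + 6)/(z - 8)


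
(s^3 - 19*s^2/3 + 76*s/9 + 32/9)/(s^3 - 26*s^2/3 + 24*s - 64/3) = (s + 1/3)/(s - 2)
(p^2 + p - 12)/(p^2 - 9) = (p + 4)/(p + 3)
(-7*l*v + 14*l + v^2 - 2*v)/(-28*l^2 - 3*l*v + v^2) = (v - 2)/(4*l + v)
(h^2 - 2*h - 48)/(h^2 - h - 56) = (h + 6)/(h + 7)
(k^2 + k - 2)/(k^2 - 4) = (k - 1)/(k - 2)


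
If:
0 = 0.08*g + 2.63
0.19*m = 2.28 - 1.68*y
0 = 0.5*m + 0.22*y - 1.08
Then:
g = -32.88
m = 1.64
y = 1.17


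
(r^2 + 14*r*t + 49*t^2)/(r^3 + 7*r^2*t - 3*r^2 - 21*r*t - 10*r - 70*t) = (r + 7*t)/(r^2 - 3*r - 10)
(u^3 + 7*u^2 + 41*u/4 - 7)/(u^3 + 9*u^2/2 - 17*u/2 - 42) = (u - 1/2)/(u - 3)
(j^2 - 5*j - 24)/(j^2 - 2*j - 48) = (j + 3)/(j + 6)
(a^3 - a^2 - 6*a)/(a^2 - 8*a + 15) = a*(a + 2)/(a - 5)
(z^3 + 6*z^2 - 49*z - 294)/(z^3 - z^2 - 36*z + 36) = (z^2 - 49)/(z^2 - 7*z + 6)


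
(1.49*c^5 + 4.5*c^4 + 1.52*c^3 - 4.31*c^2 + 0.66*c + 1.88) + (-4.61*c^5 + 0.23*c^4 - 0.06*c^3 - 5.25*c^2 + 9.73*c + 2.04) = -3.12*c^5 + 4.73*c^4 + 1.46*c^3 - 9.56*c^2 + 10.39*c + 3.92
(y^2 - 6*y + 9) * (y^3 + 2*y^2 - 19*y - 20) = y^5 - 4*y^4 - 22*y^3 + 112*y^2 - 51*y - 180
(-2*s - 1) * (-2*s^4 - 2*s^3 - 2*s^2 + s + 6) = 4*s^5 + 6*s^4 + 6*s^3 - 13*s - 6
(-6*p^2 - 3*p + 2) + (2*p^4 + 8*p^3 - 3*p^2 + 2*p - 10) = 2*p^4 + 8*p^3 - 9*p^2 - p - 8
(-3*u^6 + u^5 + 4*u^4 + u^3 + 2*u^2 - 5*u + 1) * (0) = 0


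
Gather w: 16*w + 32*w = 48*w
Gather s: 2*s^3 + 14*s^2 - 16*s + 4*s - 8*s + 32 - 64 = 2*s^3 + 14*s^2 - 20*s - 32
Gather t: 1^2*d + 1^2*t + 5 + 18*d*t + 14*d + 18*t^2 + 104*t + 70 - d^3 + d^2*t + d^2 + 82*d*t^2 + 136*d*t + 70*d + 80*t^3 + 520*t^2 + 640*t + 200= -d^3 + d^2 + 85*d + 80*t^3 + t^2*(82*d + 538) + t*(d^2 + 154*d + 745) + 275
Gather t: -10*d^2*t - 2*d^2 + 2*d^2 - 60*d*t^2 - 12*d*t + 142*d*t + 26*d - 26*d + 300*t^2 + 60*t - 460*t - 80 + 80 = t^2*(300 - 60*d) + t*(-10*d^2 + 130*d - 400)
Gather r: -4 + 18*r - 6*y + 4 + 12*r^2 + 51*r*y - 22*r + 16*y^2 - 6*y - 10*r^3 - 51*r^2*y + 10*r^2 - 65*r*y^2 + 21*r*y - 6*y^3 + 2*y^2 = -10*r^3 + r^2*(22 - 51*y) + r*(-65*y^2 + 72*y - 4) - 6*y^3 + 18*y^2 - 12*y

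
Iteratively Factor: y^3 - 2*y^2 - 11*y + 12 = (y - 4)*(y^2 + 2*y - 3) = (y - 4)*(y - 1)*(y + 3)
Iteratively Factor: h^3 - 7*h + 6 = (h - 2)*(h^2 + 2*h - 3) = (h - 2)*(h + 3)*(h - 1)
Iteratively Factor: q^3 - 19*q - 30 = (q + 2)*(q^2 - 2*q - 15) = (q + 2)*(q + 3)*(q - 5)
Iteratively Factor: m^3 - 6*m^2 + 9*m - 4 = (m - 1)*(m^2 - 5*m + 4) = (m - 4)*(m - 1)*(m - 1)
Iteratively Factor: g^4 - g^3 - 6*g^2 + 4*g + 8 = (g + 1)*(g^3 - 2*g^2 - 4*g + 8) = (g + 1)*(g + 2)*(g^2 - 4*g + 4) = (g - 2)*(g + 1)*(g + 2)*(g - 2)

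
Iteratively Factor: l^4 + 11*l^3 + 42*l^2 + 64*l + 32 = (l + 4)*(l^3 + 7*l^2 + 14*l + 8) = (l + 1)*(l + 4)*(l^2 + 6*l + 8) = (l + 1)*(l + 4)^2*(l + 2)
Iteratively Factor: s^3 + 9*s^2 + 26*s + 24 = (s + 4)*(s^2 + 5*s + 6) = (s + 3)*(s + 4)*(s + 2)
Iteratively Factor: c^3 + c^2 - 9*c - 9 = (c - 3)*(c^2 + 4*c + 3) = (c - 3)*(c + 1)*(c + 3)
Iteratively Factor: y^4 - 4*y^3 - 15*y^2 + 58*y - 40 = (y + 4)*(y^3 - 8*y^2 + 17*y - 10) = (y - 1)*(y + 4)*(y^2 - 7*y + 10) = (y - 5)*(y - 1)*(y + 4)*(y - 2)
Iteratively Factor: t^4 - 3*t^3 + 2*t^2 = (t)*(t^3 - 3*t^2 + 2*t) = t*(t - 1)*(t^2 - 2*t) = t^2*(t - 1)*(t - 2)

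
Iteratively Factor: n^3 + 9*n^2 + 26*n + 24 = (n + 4)*(n^2 + 5*n + 6) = (n + 3)*(n + 4)*(n + 2)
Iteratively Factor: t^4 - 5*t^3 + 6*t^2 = (t)*(t^3 - 5*t^2 + 6*t) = t*(t - 2)*(t^2 - 3*t) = t*(t - 3)*(t - 2)*(t)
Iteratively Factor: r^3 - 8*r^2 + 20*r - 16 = (r - 2)*(r^2 - 6*r + 8) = (r - 4)*(r - 2)*(r - 2)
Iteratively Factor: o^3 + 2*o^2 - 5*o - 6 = (o + 1)*(o^2 + o - 6) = (o + 1)*(o + 3)*(o - 2)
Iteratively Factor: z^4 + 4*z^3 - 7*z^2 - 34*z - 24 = (z + 4)*(z^3 - 7*z - 6) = (z + 2)*(z + 4)*(z^2 - 2*z - 3) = (z - 3)*(z + 2)*(z + 4)*(z + 1)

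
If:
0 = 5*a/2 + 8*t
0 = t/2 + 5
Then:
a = 32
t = -10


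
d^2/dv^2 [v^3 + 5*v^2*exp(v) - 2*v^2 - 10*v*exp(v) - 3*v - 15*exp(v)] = 5*v^2*exp(v) + 10*v*exp(v) + 6*v - 25*exp(v) - 4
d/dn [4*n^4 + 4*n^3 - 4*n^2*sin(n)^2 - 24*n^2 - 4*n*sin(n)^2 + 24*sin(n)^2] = 16*n^3 - 4*n^2*sin(2*n) + 12*n^2 + 4*sqrt(2)*n*cos(2*n + pi/4) - 52*n + 24*sin(2*n) + 2*cos(2*n) - 2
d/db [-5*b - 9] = -5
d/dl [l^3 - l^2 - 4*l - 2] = 3*l^2 - 2*l - 4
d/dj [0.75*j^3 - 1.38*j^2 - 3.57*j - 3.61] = 2.25*j^2 - 2.76*j - 3.57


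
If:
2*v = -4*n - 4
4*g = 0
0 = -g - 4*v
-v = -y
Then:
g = 0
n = -1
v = 0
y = 0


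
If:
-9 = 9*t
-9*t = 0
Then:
No Solution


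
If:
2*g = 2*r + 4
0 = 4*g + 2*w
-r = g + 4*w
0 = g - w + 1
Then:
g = -1/3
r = -7/3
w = 2/3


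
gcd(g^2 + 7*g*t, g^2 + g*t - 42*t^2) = g + 7*t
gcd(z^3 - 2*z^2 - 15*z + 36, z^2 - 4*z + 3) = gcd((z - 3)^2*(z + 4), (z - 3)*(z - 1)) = z - 3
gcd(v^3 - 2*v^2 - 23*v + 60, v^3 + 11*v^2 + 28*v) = 1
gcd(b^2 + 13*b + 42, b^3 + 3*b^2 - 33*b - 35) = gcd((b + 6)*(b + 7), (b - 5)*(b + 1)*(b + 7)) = b + 7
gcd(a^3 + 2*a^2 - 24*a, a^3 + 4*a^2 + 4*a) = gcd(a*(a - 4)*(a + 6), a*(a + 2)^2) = a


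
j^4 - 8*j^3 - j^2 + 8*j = j*(j - 8)*(j - 1)*(j + 1)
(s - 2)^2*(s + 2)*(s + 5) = s^4 + 3*s^3 - 14*s^2 - 12*s + 40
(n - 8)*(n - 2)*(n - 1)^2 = n^4 - 12*n^3 + 37*n^2 - 42*n + 16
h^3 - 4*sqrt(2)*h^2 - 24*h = h*(h - 6*sqrt(2))*(h + 2*sqrt(2))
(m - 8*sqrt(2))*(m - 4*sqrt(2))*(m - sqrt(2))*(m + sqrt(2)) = m^4 - 12*sqrt(2)*m^3 + 62*m^2 + 24*sqrt(2)*m - 128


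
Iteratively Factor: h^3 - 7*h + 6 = (h + 3)*(h^2 - 3*h + 2) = (h - 1)*(h + 3)*(h - 2)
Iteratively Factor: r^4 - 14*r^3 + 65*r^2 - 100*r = (r - 5)*(r^3 - 9*r^2 + 20*r) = (r - 5)^2*(r^2 - 4*r) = r*(r - 5)^2*(r - 4)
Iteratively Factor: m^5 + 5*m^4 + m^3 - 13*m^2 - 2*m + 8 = (m + 1)*(m^4 + 4*m^3 - 3*m^2 - 10*m + 8) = (m - 1)*(m + 1)*(m^3 + 5*m^2 + 2*m - 8) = (m - 1)*(m + 1)*(m + 2)*(m^2 + 3*m - 4) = (m - 1)^2*(m + 1)*(m + 2)*(m + 4)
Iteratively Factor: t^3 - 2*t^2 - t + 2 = (t + 1)*(t^2 - 3*t + 2) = (t - 1)*(t + 1)*(t - 2)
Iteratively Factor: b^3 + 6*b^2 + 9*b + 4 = (b + 1)*(b^2 + 5*b + 4) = (b + 1)^2*(b + 4)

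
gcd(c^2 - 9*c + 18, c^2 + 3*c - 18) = c - 3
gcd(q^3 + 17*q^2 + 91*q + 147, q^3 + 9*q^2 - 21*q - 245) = q^2 + 14*q + 49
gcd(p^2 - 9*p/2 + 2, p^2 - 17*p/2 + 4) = p - 1/2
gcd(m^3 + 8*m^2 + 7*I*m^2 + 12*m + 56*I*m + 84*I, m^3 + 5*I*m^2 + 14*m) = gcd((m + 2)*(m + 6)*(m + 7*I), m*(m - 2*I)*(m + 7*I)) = m + 7*I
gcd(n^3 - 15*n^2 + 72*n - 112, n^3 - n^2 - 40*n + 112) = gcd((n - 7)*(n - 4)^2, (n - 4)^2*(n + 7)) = n^2 - 8*n + 16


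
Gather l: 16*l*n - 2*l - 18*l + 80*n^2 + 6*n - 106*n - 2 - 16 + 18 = l*(16*n - 20) + 80*n^2 - 100*n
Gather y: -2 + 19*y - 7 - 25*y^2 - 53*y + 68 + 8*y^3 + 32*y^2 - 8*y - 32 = 8*y^3 + 7*y^2 - 42*y + 27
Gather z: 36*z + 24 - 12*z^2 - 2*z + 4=-12*z^2 + 34*z + 28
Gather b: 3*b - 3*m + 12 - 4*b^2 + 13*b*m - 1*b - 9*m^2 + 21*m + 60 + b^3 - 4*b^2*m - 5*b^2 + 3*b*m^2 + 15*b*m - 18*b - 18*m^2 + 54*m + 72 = b^3 + b^2*(-4*m - 9) + b*(3*m^2 + 28*m - 16) - 27*m^2 + 72*m + 144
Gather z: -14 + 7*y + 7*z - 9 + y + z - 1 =8*y + 8*z - 24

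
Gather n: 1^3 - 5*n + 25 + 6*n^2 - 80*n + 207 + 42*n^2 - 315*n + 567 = 48*n^2 - 400*n + 800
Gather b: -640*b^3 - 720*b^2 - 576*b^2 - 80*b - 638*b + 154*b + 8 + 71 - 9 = -640*b^3 - 1296*b^2 - 564*b + 70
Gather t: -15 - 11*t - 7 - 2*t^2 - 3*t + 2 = -2*t^2 - 14*t - 20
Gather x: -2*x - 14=-2*x - 14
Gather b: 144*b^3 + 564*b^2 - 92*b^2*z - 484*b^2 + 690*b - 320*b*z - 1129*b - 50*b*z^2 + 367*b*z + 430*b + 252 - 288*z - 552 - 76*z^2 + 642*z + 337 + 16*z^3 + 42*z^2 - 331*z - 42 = 144*b^3 + b^2*(80 - 92*z) + b*(-50*z^2 + 47*z - 9) + 16*z^3 - 34*z^2 + 23*z - 5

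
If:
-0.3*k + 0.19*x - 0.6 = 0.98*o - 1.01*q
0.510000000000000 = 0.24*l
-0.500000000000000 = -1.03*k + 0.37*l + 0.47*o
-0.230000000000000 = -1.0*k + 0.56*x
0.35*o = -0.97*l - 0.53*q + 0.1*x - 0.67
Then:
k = -0.45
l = 2.12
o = -3.72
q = -2.92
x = -1.21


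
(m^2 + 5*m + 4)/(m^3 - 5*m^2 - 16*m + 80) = (m + 1)/(m^2 - 9*m + 20)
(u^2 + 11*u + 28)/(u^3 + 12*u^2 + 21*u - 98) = (u + 4)/(u^2 + 5*u - 14)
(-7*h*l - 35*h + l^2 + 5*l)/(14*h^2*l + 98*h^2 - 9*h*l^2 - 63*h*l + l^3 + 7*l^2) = (-l - 5)/(2*h*l + 14*h - l^2 - 7*l)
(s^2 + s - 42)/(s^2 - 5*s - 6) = (s + 7)/(s + 1)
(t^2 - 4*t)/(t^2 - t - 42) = t*(4 - t)/(-t^2 + t + 42)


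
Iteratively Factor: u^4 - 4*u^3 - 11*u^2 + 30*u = (u)*(u^3 - 4*u^2 - 11*u + 30) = u*(u - 5)*(u^2 + u - 6) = u*(u - 5)*(u + 3)*(u - 2)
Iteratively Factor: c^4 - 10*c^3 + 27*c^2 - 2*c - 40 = (c - 4)*(c^3 - 6*c^2 + 3*c + 10) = (c - 4)*(c + 1)*(c^2 - 7*c + 10) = (c - 5)*(c - 4)*(c + 1)*(c - 2)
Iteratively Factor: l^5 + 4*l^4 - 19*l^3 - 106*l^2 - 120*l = (l + 4)*(l^4 - 19*l^2 - 30*l) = (l - 5)*(l + 4)*(l^3 + 5*l^2 + 6*l) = l*(l - 5)*(l + 4)*(l^2 + 5*l + 6) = l*(l - 5)*(l + 2)*(l + 4)*(l + 3)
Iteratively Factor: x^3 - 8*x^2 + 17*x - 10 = (x - 2)*(x^2 - 6*x + 5) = (x - 2)*(x - 1)*(x - 5)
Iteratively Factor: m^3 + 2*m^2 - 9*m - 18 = (m - 3)*(m^2 + 5*m + 6) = (m - 3)*(m + 2)*(m + 3)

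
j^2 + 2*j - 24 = (j - 4)*(j + 6)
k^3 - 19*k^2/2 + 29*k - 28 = (k - 4)*(k - 7/2)*(k - 2)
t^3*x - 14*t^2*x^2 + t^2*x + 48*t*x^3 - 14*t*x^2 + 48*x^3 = (t - 8*x)*(t - 6*x)*(t*x + x)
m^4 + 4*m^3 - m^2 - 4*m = m*(m - 1)*(m + 1)*(m + 4)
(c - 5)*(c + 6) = c^2 + c - 30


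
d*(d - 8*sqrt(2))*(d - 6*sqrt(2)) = d^3 - 14*sqrt(2)*d^2 + 96*d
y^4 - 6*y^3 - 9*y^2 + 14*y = y*(y - 7)*(y - 1)*(y + 2)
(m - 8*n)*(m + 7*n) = m^2 - m*n - 56*n^2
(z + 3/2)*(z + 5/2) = z^2 + 4*z + 15/4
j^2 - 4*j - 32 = (j - 8)*(j + 4)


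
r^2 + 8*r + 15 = (r + 3)*(r + 5)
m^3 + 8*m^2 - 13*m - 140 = (m - 4)*(m + 5)*(m + 7)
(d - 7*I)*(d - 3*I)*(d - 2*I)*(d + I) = d^4 - 11*I*d^3 - 29*d^2 + I*d - 42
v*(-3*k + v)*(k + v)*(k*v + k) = -3*k^3*v^2 - 3*k^3*v - 2*k^2*v^3 - 2*k^2*v^2 + k*v^4 + k*v^3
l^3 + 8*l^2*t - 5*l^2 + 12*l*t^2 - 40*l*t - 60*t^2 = (l - 5)*(l + 2*t)*(l + 6*t)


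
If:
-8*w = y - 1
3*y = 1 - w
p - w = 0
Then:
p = 2/23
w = 2/23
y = 7/23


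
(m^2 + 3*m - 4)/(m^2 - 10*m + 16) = (m^2 + 3*m - 4)/(m^2 - 10*m + 16)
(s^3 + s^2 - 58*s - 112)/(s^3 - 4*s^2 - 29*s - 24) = (s^2 + 9*s + 14)/(s^2 + 4*s + 3)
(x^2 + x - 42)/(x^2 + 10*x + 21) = (x - 6)/(x + 3)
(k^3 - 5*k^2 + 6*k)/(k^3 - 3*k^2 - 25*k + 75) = k*(k - 2)/(k^2 - 25)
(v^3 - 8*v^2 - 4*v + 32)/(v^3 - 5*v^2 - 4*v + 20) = (v - 8)/(v - 5)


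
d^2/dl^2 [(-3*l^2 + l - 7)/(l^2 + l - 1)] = 4*(2*l^3 - 15*l^2 - 9*l - 8)/(l^6 + 3*l^5 - 5*l^3 + 3*l - 1)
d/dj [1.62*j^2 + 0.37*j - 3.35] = 3.24*j + 0.37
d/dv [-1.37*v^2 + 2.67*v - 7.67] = 2.67 - 2.74*v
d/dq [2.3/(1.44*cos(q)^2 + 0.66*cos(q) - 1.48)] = (6.624*cos(q) + 1.518)*sin(q)/(1.44*cos(q)^2 + 0.66*cos(q) - 1.48)^2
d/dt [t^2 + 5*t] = 2*t + 5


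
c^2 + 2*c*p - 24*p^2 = (c - 4*p)*(c + 6*p)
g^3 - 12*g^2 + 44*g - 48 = (g - 6)*(g - 4)*(g - 2)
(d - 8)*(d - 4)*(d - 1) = d^3 - 13*d^2 + 44*d - 32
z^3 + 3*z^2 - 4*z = z*(z - 1)*(z + 4)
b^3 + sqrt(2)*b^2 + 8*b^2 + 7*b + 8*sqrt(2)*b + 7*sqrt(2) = (b + 1)*(b + 7)*(b + sqrt(2))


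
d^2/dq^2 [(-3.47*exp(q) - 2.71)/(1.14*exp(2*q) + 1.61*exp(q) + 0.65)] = (-4.509612*exp(4*q) - 7.71882599999999*exp(3*q) + 0.505817999999991*exp(2*q) + 4.639204*exp(q) + 1.36994)*exp(q)/(1.481544*exp(6*q) + 6.277068*exp(5*q) + 11.399202*exp(4*q) + 11.331341*exp(3*q) + 6.499545*exp(2*q) + 2.040675*exp(q) + 0.274625)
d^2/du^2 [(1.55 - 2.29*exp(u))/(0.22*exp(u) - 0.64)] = (-0.247412*exp(u) - 0.719744)*exp(u)/(0.010648*exp(3*u) - 0.092928*exp(2*u) + 0.270336*exp(u) - 0.262144)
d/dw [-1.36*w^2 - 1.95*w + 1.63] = -2.72*w - 1.95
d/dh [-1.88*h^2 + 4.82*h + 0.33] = 4.82 - 3.76*h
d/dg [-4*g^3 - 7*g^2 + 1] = 2*g*(-6*g - 7)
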